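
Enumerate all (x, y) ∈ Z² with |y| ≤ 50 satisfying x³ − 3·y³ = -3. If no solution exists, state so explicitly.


The equation is x³ - 3y³ = -3. For fixed y, x³ = 3·y³ − 3, so a solution requires the RHS to be a perfect cube.
Strategy: iterate y from -50 to 50, compute RHS = 3·y³ − 3, and check whether it is a (positive or negative) perfect cube.
Check small values of y:
  y = 0: RHS = -3 is not a perfect cube.
  y = 1: RHS = 0 = (0)³ ⇒ x = 0 works.
  y = -1: RHS = -6 is not a perfect cube.
  y = 2: RHS = 21 is not a perfect cube.
  y = -2: RHS = -27 = (-3)³ ⇒ x = -3 works.
  y = 3: RHS = 78 is not a perfect cube.
  y = -3: RHS = -84 is not a perfect cube.
Continuing the search up to |y| = 50 finds no further solutions beyond those listed.
Collected solutions: (0, 1), (-3, -2).

Solutions (with |y| ≤ 50): (0, 1), (-3, -2).


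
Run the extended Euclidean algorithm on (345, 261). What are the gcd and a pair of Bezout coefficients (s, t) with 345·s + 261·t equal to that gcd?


Euclidean algorithm on (345, 261) — divide until remainder is 0:
  345 = 1 · 261 + 84
  261 = 3 · 84 + 9
  84 = 9 · 9 + 3
  9 = 3 · 3 + 0
gcd(345, 261) = 3.
Track Bezout coefficients alongside the remainders: start with r₀ = 345 = a·1 + b·0 (s = 1, t = 0) and r₁ = 261 = a·0 + b·1 (s = 0, t = 1); each new remainder r_{k+1} = r_{k-1} − q_k·r_k inherits s_{k+1} = s_{k-1} − q_k·s_k, t_{k+1} = t_{k-1} − q_k·t_k, so r_k = a·s_k + b·t_k at every step:
  q = 1: r = 84, s = 1 − 1·0 = 1, t = 0 − 1·1 = -1  (check: 345·1 + 261·(-1) = 84)
  q = 3: r = 9, s = 0 − 3·1 = -3, t = 1 − 3·(-1) = 4  (check: 345·(-3) + 261·4 = 9)
  q = 9: r = 3, s = 1 − 9·(-3) = 28, t = -1 − 9·4 = -37  (check: 345·28 + 261·(-37) = 3)
The row with r = 3 (the gcd) gives the Bezout coefficients s = 28, t = -37.
Result: 345 · (28) + 261 · (-37) = 3.

gcd(345, 261) = 3; s = 28, t = -37 (check: 345·28 + 261·(-37) = 3).


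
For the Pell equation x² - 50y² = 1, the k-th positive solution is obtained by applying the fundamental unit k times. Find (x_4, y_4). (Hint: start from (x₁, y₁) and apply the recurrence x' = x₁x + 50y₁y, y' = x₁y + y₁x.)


Step 1: Find the fundamental solution (x₁, y₁) of x² - 50y² = 1.
  Expand √50 as a continued fraction. a₀ = ⌊√50⌋ = 7; iterate m_{k+1} = d_k·a_k − m_k, d_{k+1} = (50 − m_{k+1}²)/d_k, a_{k+1} = ⌊(a₀ + m_{k+1})/d_{k+1}⌋ (starting m₀ = 0, d₀ = 1), with convergents p_k = a_k·p_{k-1} + p_{k-2}, q_k = a_k·q_{k-1} + q_{k-2} (p₋₁ = 1, q₋₁ = 0):
  k = 0: a₀ = 7; p₀/q₀ = 7/1; p₀² − 50·q₀² = 49 − 50 = -1.
  k = 1: m = 7, d = 1, a = ⌊(7 + 7)/1⌋ = 14; p/q = (14·7 + 1)/(14·1 + 0) = 99/14; p² − 50·q² = 9801 − 9800 = 1.
  The first convergent with p² − 50·q² = 1 gives the fundamental solution (x₁, y₁) = (99, 14).
Step 2: Apply the recurrence (x_{n+1}, y_{n+1}) = (x₁x_n + 50y₁y_n, x₁y_n + y₁x_n) repeatedly.
  From (x_1, y_1) = (99, 14): x_2 = 99·99 + 50·14·14 = 19601; y_2 = 99·14 + 14·99 = 2772.
  From (x_2, y_2) = (19601, 2772): x_3 = 99·19601 + 50·14·2772 = 3880899; y_3 = 99·2772 + 14·19601 = 548842.
  From (x_3, y_3) = (3880899, 548842): x_4 = 99·3880899 + 50·14·548842 = 768398401; y_4 = 99·548842 + 14·3880899 = 108667944.
Step 3: Verify x_4² - 50·y_4² = 590436102659356801 - 590436102659356800 = 1 (should be 1). ✓

(x_1, y_1) = (99, 14); (x_4, y_4) = (768398401, 108667944).


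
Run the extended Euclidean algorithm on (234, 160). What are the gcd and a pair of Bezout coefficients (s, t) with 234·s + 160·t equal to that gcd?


Euclidean algorithm on (234, 160) — divide until remainder is 0:
  234 = 1 · 160 + 74
  160 = 2 · 74 + 12
  74 = 6 · 12 + 2
  12 = 6 · 2 + 0
gcd(234, 160) = 2.
Track Bezout coefficients alongside the remainders: start with r₀ = 234 = a·1 + b·0 (s = 1, t = 0) and r₁ = 160 = a·0 + b·1 (s = 0, t = 1); each new remainder r_{k+1} = r_{k-1} − q_k·r_k inherits s_{k+1} = s_{k-1} − q_k·s_k, t_{k+1} = t_{k-1} − q_k·t_k, so r_k = a·s_k + b·t_k at every step:
  q = 1: r = 74, s = 1 − 1·0 = 1, t = 0 − 1·1 = -1  (check: 234·1 + 160·(-1) = 74)
  q = 2: r = 12, s = 0 − 2·1 = -2, t = 1 − 2·(-1) = 3  (check: 234·(-2) + 160·3 = 12)
  q = 6: r = 2, s = 1 − 6·(-2) = 13, t = -1 − 6·3 = -19  (check: 234·13 + 160·(-19) = 2)
The row with r = 2 (the gcd) gives the Bezout coefficients s = 13, t = -19.
Result: 234 · (13) + 160 · (-19) = 2.

gcd(234, 160) = 2; s = 13, t = -19 (check: 234·13 + 160·(-19) = 2).


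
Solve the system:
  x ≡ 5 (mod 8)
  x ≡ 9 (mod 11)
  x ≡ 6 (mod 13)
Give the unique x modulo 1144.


Moduli 8, 11, 13 are pairwise coprime; by CRT there is a unique solution modulo M = 8 · 11 · 13 = 1144.
Solve pairwise, accumulating the modulus:
  Start with x ≡ 5 (mod 8).
  Combine with x ≡ 9 (mod 11): since gcd(8, 11) = 1, we get a unique residue mod 88.
    Write x = 5 + 8·t and substitute into x ≡ 9 (mod 11): 8·t ≡ 9 − 5 = 4 (mod 11).
    The inverse of 8 mod 11 is 7 (since 8·7 = 56 = 5·11 + 1), so t ≡ 7·4 = 28 ≡ 6 (mod 11).
    Then x = 5 + 8·6 = 53, valid modulo lcm(8, 11) = 88: x ≡ 53 (mod 88).
  Combine with x ≡ 6 (mod 13): since gcd(88, 13) = 1, we get a unique residue mod 1144.
    Write x = 53 + 88·t and substitute into x ≡ 6 (mod 13): 88·t ≡ 6 − 53 = -47 (mod 13).
    Reduce coefficients mod 13: 10·t ≡ 5 (mod 13).
    The inverse of 10 mod 13 is 4 (since 10·4 = 40 = 3·13 + 1), so t ≡ 4·5 = 20 ≡ 7 (mod 13).
    Then x = 53 + 88·7 = 669, valid modulo lcm(88, 13) = 1144: x ≡ 669 (mod 1144).
Verify: 669 mod 8 = 5 ✓, 669 mod 11 = 9 ✓, 669 mod 13 = 6 ✓.

x ≡ 669 (mod 1144).


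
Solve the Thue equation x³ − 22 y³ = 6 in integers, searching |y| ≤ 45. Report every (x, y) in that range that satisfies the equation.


The equation is x³ - 22y³ = 6. For fixed y, x³ = 22·y³ + 6, so a solution requires the RHS to be a perfect cube.
Strategy: iterate y from -45 to 45, compute RHS = 22·y³ + 6, and check whether it is a (positive or negative) perfect cube.
Check small values of y:
  y = 0: RHS = 6 is not a perfect cube.
  y = 1: RHS = 28 is not a perfect cube.
  y = -1: RHS = -16 is not a perfect cube.
  y = 2: RHS = 182 is not a perfect cube.
  y = -2: RHS = -170 is not a perfect cube.
  y = 3: RHS = 600 is not a perfect cube.
  y = -3: RHS = -588 is not a perfect cube.
Continuing, at y = -5: RHS = -2744 = (-14)³ ⇒ x = -14 works.
Searching the remaining y in |y| ≤ 45 finds no further solutions.
Collected solutions: (-14, -5).

Solutions (with |y| ≤ 45): (-14, -5).


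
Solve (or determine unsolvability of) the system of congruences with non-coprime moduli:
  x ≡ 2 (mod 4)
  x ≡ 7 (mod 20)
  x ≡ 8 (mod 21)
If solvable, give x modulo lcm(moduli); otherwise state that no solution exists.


Moduli 4, 20, 21 are not pairwise coprime, so CRT works modulo lcm(m_i) when all pairwise compatibility conditions hold.
Pairwise compatibility: gcd(m_i, m_j) must divide a_i - a_j for every pair.
Merge one congruence at a time:
  Start: x ≡ 2 (mod 4).
  Combine with x ≡ 7 (mod 20): gcd(4, 20) = 4, and 7 - 2 = 5 is NOT divisible by 4.
    ⇒ system is inconsistent (no integer solution).

No solution (the system is inconsistent).


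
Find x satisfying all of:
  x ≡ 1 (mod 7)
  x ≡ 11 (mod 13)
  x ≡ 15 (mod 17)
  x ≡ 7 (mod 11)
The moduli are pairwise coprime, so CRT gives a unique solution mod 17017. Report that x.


Product of moduli M = 7 · 13 · 17 · 11 = 17017.
Merge one congruence at a time:
  Start: x ≡ 1 (mod 7).
  Combine with x ≡ 11 (mod 13); new modulus lcm = 91.
    Write x = 1 + 7·t and substitute into x ≡ 11 (mod 13): 7·t ≡ 11 − 1 = 10 (mod 13).
    The inverse of 7 mod 13 is 2 (since 7·2 = 14 = 1·13 + 1), so t ≡ 2·10 = 20 ≡ 7 (mod 13).
    Then x = 1 + 7·7 = 50, valid modulo lcm(7, 13) = 91: x ≡ 50 (mod 91).
  Combine with x ≡ 15 (mod 17); new modulus lcm = 1547.
    Write x = 50 + 91·t and substitute into x ≡ 15 (mod 17): 91·t ≡ 15 − 50 = -35 (mod 17).
    Reduce coefficients mod 17: 6·t ≡ 16 (mod 17).
    The inverse of 6 mod 17 is 3 (since 6·3 = 18 = 1·17 + 1), so t ≡ 3·16 = 48 ≡ 14 (mod 17).
    Then x = 50 + 91·14 = 1324, valid modulo lcm(91, 17) = 1547: x ≡ 1324 (mod 1547).
  Combine with x ≡ 7 (mod 11); new modulus lcm = 17017.
    Write x = 1324 + 1547·t and substitute into x ≡ 7 (mod 11): 1547·t ≡ 7 − 1324 = -1317 (mod 11).
    Reduce coefficients mod 11: 7·t ≡ 3 (mod 11).
    The inverse of 7 mod 11 is 8 (since 7·8 = 56 = 5·11 + 1), so t ≡ 8·3 = 24 ≡ 2 (mod 11).
    Then x = 1324 + 1547·2 = 4418, valid modulo lcm(1547, 11) = 17017: x ≡ 4418 (mod 17017).
Verify against each original: 4418 mod 7 = 1, 4418 mod 13 = 11, 4418 mod 17 = 15, 4418 mod 11 = 7.

x ≡ 4418 (mod 17017).


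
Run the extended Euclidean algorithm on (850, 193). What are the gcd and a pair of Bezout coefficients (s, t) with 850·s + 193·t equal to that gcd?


Euclidean algorithm on (850, 193) — divide until remainder is 0:
  850 = 4 · 193 + 78
  193 = 2 · 78 + 37
  78 = 2 · 37 + 4
  37 = 9 · 4 + 1
  4 = 4 · 1 + 0
gcd(850, 193) = 1.
Track Bezout coefficients alongside the remainders: start with r₀ = 850 = a·1 + b·0 (s = 1, t = 0) and r₁ = 193 = a·0 + b·1 (s = 0, t = 1); each new remainder r_{k+1} = r_{k-1} − q_k·r_k inherits s_{k+1} = s_{k-1} − q_k·s_k, t_{k+1} = t_{k-1} − q_k·t_k, so r_k = a·s_k + b·t_k at every step:
  q = 4: r = 78, s = 1 − 4·0 = 1, t = 0 − 4·1 = -4  (check: 850·1 + 193·(-4) = 78)
  q = 2: r = 37, s = 0 − 2·1 = -2, t = 1 − 2·(-4) = 9  (check: 850·(-2) + 193·9 = 37)
  q = 2: r = 4, s = 1 − 2·(-2) = 5, t = -4 − 2·9 = -22  (check: 850·5 + 193·(-22) = 4)
  q = 9: r = 1, s = -2 − 9·5 = -47, t = 9 − 9·(-22) = 207  (check: 850·(-47) + 193·207 = 1)
The row with r = 1 (the gcd) gives the Bezout coefficients s = -47, t = 207.
Result: 850 · (-47) + 193 · (207) = 1.

gcd(850, 193) = 1; s = -47, t = 207 (check: 850·(-47) + 193·207 = 1).


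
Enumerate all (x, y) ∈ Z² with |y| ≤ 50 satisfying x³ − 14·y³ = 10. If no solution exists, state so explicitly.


The equation is x³ - 14y³ = 10. For fixed y, x³ = 14·y³ + 10, so a solution requires the RHS to be a perfect cube.
Strategy: iterate y from -50 to 50, compute RHS = 14·y³ + 10, and check whether it is a (positive or negative) perfect cube.
Check small values of y:
  y = 0: RHS = 10 is not a perfect cube.
  y = 1: RHS = 24 is not a perfect cube.
  y = -1: RHS = -4 is not a perfect cube.
  y = 2: RHS = 122 is not a perfect cube.
  y = -2: RHS = -102 is not a perfect cube.
  y = 3: RHS = 388 is not a perfect cube.
  y = -3: RHS = -368 is not a perfect cube.
Continuing the search up to |y| = 50 finds no solutions either.
No (x, y) in the scanned range satisfies the equation.

No integer solutions with |y| ≤ 50.


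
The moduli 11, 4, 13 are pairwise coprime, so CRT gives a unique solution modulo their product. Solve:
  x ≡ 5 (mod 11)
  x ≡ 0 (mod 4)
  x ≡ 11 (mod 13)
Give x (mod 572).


Moduli 11, 4, 13 are pairwise coprime; by CRT there is a unique solution modulo M = 11 · 4 · 13 = 572.
Solve pairwise, accumulating the modulus:
  Start with x ≡ 5 (mod 11).
  Combine with x ≡ 0 (mod 4): since gcd(11, 4) = 1, we get a unique residue mod 44.
    Write x = 5 + 11·t and substitute into x ≡ 0 (mod 4): 11·t ≡ 0 − 5 = -5 (mod 4).
    Reduce coefficients mod 4: 3·t ≡ 3 (mod 4).
    The inverse of 3 mod 4 is 3 (since 3·3 = 9 = 2·4 + 1), so t ≡ 3·3 = 9 ≡ 1 (mod 4).
    Then x = 5 + 11·1 = 16, valid modulo lcm(11, 4) = 44: x ≡ 16 (mod 44).
  Combine with x ≡ 11 (mod 13): since gcd(44, 13) = 1, we get a unique residue mod 572.
    Write x = 16 + 44·t and substitute into x ≡ 11 (mod 13): 44·t ≡ 11 − 16 = -5 (mod 13).
    Reduce coefficients mod 13: 5·t ≡ 8 (mod 13).
    The inverse of 5 mod 13 is 8 (since 5·8 = 40 = 3·13 + 1), so t ≡ 8·8 = 64 ≡ 12 (mod 13).
    Then x = 16 + 44·12 = 544, valid modulo lcm(44, 13) = 572: x ≡ 544 (mod 572).
Verify: 544 mod 11 = 5 ✓, 544 mod 4 = 0 ✓, 544 mod 13 = 11 ✓.

x ≡ 544 (mod 572).


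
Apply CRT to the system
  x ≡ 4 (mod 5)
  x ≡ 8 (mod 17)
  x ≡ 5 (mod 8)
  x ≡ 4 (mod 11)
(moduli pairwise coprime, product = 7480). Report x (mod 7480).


Product of moduli M = 5 · 17 · 8 · 11 = 7480.
Merge one congruence at a time:
  Start: x ≡ 4 (mod 5).
  Combine with x ≡ 8 (mod 17); new modulus lcm = 85.
    Write x = 4 + 5·t and substitute into x ≡ 8 (mod 17): 5·t ≡ 8 − 4 = 4 (mod 17).
    The inverse of 5 mod 17 is 7 (since 5·7 = 35 = 2·17 + 1), so t ≡ 7·4 = 28 ≡ 11 (mod 17).
    Then x = 4 + 5·11 = 59, valid modulo lcm(5, 17) = 85: x ≡ 59 (mod 85).
  Combine with x ≡ 5 (mod 8); new modulus lcm = 680.
    Write x = 59 + 85·t and substitute into x ≡ 5 (mod 8): 85·t ≡ 5 − 59 = -54 (mod 8).
    Reduce coefficients mod 8: 5·t ≡ 2 (mod 8).
    The inverse of 5 mod 8 is 5 (since 5·5 = 25 = 3·8 + 1), so t ≡ 5·2 = 10 ≡ 2 (mod 8).
    Then x = 59 + 85·2 = 229, valid modulo lcm(85, 8) = 680: x ≡ 229 (mod 680).
  Combine with x ≡ 4 (mod 11); new modulus lcm = 7480.
    Write x = 229 + 680·t and substitute into x ≡ 4 (mod 11): 680·t ≡ 4 − 229 = -225 (mod 11).
    Reduce coefficients mod 11: 9·t ≡ 6 (mod 11).
    The inverse of 9 mod 11 is 5 (since 9·5 = 45 = 4·11 + 1), so t ≡ 5·6 = 30 ≡ 8 (mod 11).
    Then x = 229 + 680·8 = 5669, valid modulo lcm(680, 11) = 7480: x ≡ 5669 (mod 7480).
Verify against each original: 5669 mod 5 = 4, 5669 mod 17 = 8, 5669 mod 8 = 5, 5669 mod 11 = 4.

x ≡ 5669 (mod 7480).


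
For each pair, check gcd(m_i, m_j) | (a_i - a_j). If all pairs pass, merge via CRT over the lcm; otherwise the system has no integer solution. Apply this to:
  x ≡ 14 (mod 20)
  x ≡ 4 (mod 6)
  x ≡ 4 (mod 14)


Moduli 20, 6, 14 are not pairwise coprime, so CRT works modulo lcm(m_i) when all pairwise compatibility conditions hold.
Pairwise compatibility: gcd(m_i, m_j) must divide a_i - a_j for every pair.
Merge one congruence at a time:
  Start: x ≡ 14 (mod 20).
  Combine with x ≡ 4 (mod 6): gcd(20, 6) = 2; 4 - 14 = -10, which IS divisible by 2, so compatible.
    Write x = 14 + 20·t and substitute into x ≡ 4 (mod 6): 20·t ≡ 4 − 14 = -10 (mod 6).
    Divide the congruence (and modulus) by g = 2: 10·t ≡ -5 (mod 3).
    Reduce coefficients mod 3: 1·t ≡ 1 (mod 3).
    So t ≡ 1 (mod 3).
    Then x = 14 + 20·1 = 34, valid modulo lcm(20, 6) = 60: x ≡ 34 (mod 60).
  Combine with x ≡ 4 (mod 14): gcd(60, 14) = 2; 4 - 34 = -30, which IS divisible by 2, so compatible.
    Write x = 34 + 60·t and substitute into x ≡ 4 (mod 14): 60·t ≡ 4 − 34 = -30 (mod 14).
    Divide the congruence (and modulus) by g = 2: 30·t ≡ -15 (mod 7).
    Reduce coefficients mod 7: 2·t ≡ 6 (mod 7).
    The inverse of 2 mod 7 is 4 (since 2·4 = 8 = 1·7 + 1), so t ≡ 4·6 = 24 ≡ 3 (mod 7).
    Then x = 34 + 60·3 = 214, valid modulo lcm(60, 14) = 420: x ≡ 214 (mod 420).
Verify: 214 mod 20 = 14, 214 mod 6 = 4, 214 mod 14 = 4.

x ≡ 214 (mod 420).


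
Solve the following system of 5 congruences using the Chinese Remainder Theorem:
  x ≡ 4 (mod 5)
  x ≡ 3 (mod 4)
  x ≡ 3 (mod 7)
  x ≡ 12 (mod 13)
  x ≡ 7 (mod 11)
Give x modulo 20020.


Product of moduli M = 5 · 4 · 7 · 13 · 11 = 20020.
Merge one congruence at a time:
  Start: x ≡ 4 (mod 5).
  Combine with x ≡ 3 (mod 4); new modulus lcm = 20.
    Write x = 4 + 5·t and substitute into x ≡ 3 (mod 4): 5·t ≡ 3 − 4 = -1 (mod 4).
    Reduce coefficients mod 4: 1·t ≡ 3 (mod 4).
    So t ≡ 3 (mod 4).
    Then x = 4 + 5·3 = 19, valid modulo lcm(5, 4) = 20: x ≡ 19 (mod 20).
  Combine with x ≡ 3 (mod 7); new modulus lcm = 140.
    Write x = 19 + 20·t and substitute into x ≡ 3 (mod 7): 20·t ≡ 3 − 19 = -16 (mod 7).
    Reduce coefficients mod 7: 6·t ≡ 5 (mod 7).
    The inverse of 6 mod 7 is 6 (since 6·6 = 36 = 5·7 + 1), so t ≡ 6·5 = 30 ≡ 2 (mod 7).
    Then x = 19 + 20·2 = 59, valid modulo lcm(20, 7) = 140: x ≡ 59 (mod 140).
  Combine with x ≡ 12 (mod 13); new modulus lcm = 1820.
    Write x = 59 + 140·t and substitute into x ≡ 12 (mod 13): 140·t ≡ 12 − 59 = -47 (mod 13).
    Reduce coefficients mod 13: 10·t ≡ 5 (mod 13).
    The inverse of 10 mod 13 is 4 (since 10·4 = 40 = 3·13 + 1), so t ≡ 4·5 = 20 ≡ 7 (mod 13).
    Then x = 59 + 140·7 = 1039, valid modulo lcm(140, 13) = 1820: x ≡ 1039 (mod 1820).
  Combine with x ≡ 7 (mod 11); new modulus lcm = 20020.
    Write x = 1039 + 1820·t and substitute into x ≡ 7 (mod 11): 1820·t ≡ 7 − 1039 = -1032 (mod 11).
    Reduce coefficients mod 11: 5·t ≡ 2 (mod 11).
    The inverse of 5 mod 11 is 9 (since 5·9 = 45 = 4·11 + 1), so t ≡ 9·2 = 18 ≡ 7 (mod 11).
    Then x = 1039 + 1820·7 = 13779, valid modulo lcm(1820, 11) = 20020: x ≡ 13779 (mod 20020).
Verify against each original: 13779 mod 5 = 4, 13779 mod 4 = 3, 13779 mod 7 = 3, 13779 mod 13 = 12, 13779 mod 11 = 7.

x ≡ 13779 (mod 20020).


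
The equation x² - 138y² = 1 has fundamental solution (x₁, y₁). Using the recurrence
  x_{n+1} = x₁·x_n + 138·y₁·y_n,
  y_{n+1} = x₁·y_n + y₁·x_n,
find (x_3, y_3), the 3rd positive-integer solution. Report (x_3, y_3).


Step 1: Find the fundamental solution (x₁, y₁) of x² - 138y² = 1.
  Expand √138 as a continued fraction. a₀ = ⌊√138⌋ = 11; iterate m_{k+1} = d_k·a_k − m_k, d_{k+1} = (138 − m_{k+1}²)/d_k, a_{k+1} = ⌊(a₀ + m_{k+1})/d_{k+1}⌋ (starting m₀ = 0, d₀ = 1), with convergents p_k = a_k·p_{k-1} + p_{k-2}, q_k = a_k·q_{k-1} + q_{k-2} (p₋₁ = 1, q₋₁ = 0):
  k = 0: a₀ = 11; p₀/q₀ = 11/1; p₀² − 138·q₀² = 121 − 138 = -17.
  k = 1: m = 11, d = 17, a = ⌊(11 + 11)/17⌋ = 1; p/q = (1·11 + 1)/(1·1 + 0) = 12/1; p² − 138·q² = 144 − 138 = 6.
  k = 2: m = 6, d = 6, a = ⌊(11 + 6)/6⌋ = 2; p/q = (2·12 + 11)/(2·1 + 1) = 35/3; p² − 138·q² = 1225 − 1242 = -17.
  k = 3: m = 6, d = 17, a = ⌊(11 + 6)/17⌋ = 1; p/q = (1·35 + 12)/(1·3 + 1) = 47/4; p² − 138·q² = 2209 − 2208 = 1.
  The first convergent with p² − 138·q² = 1 gives the fundamental solution (x₁, y₁) = (47, 4).
Step 2: Apply the recurrence (x_{n+1}, y_{n+1}) = (x₁x_n + 138y₁y_n, x₁y_n + y₁x_n) repeatedly.
  From (x_1, y_1) = (47, 4): x_2 = 47·47 + 138·4·4 = 4417; y_2 = 47·4 + 4·47 = 376.
  From (x_2, y_2) = (4417, 376): x_3 = 47·4417 + 138·4·376 = 415151; y_3 = 47·376 + 4·4417 = 35340.
Step 3: Verify x_3² - 138·y_3² = 172350352801 - 172350352800 = 1 (should be 1). ✓

(x_1, y_1) = (47, 4); (x_3, y_3) = (415151, 35340).


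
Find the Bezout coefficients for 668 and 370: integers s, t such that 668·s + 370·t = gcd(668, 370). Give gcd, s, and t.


Euclidean algorithm on (668, 370) — divide until remainder is 0:
  668 = 1 · 370 + 298
  370 = 1 · 298 + 72
  298 = 4 · 72 + 10
  72 = 7 · 10 + 2
  10 = 5 · 2 + 0
gcd(668, 370) = 2.
Track Bezout coefficients alongside the remainders: start with r₀ = 668 = a·1 + b·0 (s = 1, t = 0) and r₁ = 370 = a·0 + b·1 (s = 0, t = 1); each new remainder r_{k+1} = r_{k-1} − q_k·r_k inherits s_{k+1} = s_{k-1} − q_k·s_k, t_{k+1} = t_{k-1} − q_k·t_k, so r_k = a·s_k + b·t_k at every step:
  q = 1: r = 298, s = 1 − 1·0 = 1, t = 0 − 1·1 = -1  (check: 668·1 + 370·(-1) = 298)
  q = 1: r = 72, s = 0 − 1·1 = -1, t = 1 − 1·(-1) = 2  (check: 668·(-1) + 370·2 = 72)
  q = 4: r = 10, s = 1 − 4·(-1) = 5, t = -1 − 4·2 = -9  (check: 668·5 + 370·(-9) = 10)
  q = 7: r = 2, s = -1 − 7·5 = -36, t = 2 − 7·(-9) = 65  (check: 668·(-36) + 370·65 = 2)
The row with r = 2 (the gcd) gives the Bezout coefficients s = -36, t = 65.
Result: 668 · (-36) + 370 · (65) = 2.

gcd(668, 370) = 2; s = -36, t = 65 (check: 668·(-36) + 370·65 = 2).


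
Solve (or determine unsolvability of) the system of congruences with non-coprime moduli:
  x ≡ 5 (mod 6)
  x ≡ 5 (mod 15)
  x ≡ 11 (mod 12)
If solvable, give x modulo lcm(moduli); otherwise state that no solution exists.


Moduli 6, 15, 12 are not pairwise coprime, so CRT works modulo lcm(m_i) when all pairwise compatibility conditions hold.
Pairwise compatibility: gcd(m_i, m_j) must divide a_i - a_j for every pair.
Merge one congruence at a time:
  Start: x ≡ 5 (mod 6).
  Combine with x ≡ 5 (mod 15): gcd(6, 15) = 3; 5 - 5 = 0, which IS divisible by 3, so compatible.
    Write x = 5 + 6·t and substitute into x ≡ 5 (mod 15): 6·t ≡ 5 − 5 = 0 (mod 15).
    Divide the congruence (and modulus) by g = 3: 2·t ≡ 0 (mod 5).
    The inverse of 2 mod 5 is 3 (since 2·3 = 6 = 1·5 + 1), so t ≡ 3·0 = 0 ≡ 0 (mod 5).
    Then x = 5 + 6·0 = 5, valid modulo lcm(6, 15) = 30: x ≡ 5 (mod 30).
  Combine with x ≡ 11 (mod 12): gcd(30, 12) = 6; 11 - 5 = 6, which IS divisible by 6, so compatible.
    Write x = 5 + 30·t and substitute into x ≡ 11 (mod 12): 30·t ≡ 11 − 5 = 6 (mod 12).
    Divide the congruence (and modulus) by g = 6: 5·t ≡ 1 (mod 2).
    Reduce coefficients mod 2: 1·t ≡ 1 (mod 2).
    So t ≡ 1 (mod 2).
    Then x = 5 + 30·1 = 35, valid modulo lcm(30, 12) = 60: x ≡ 35 (mod 60).
Verify: 35 mod 6 = 5, 35 mod 15 = 5, 35 mod 12 = 11.

x ≡ 35 (mod 60).


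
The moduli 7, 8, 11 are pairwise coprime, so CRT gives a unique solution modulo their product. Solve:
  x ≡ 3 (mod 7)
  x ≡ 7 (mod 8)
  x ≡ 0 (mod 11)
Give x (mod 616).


Moduli 7, 8, 11 are pairwise coprime; by CRT there is a unique solution modulo M = 7 · 8 · 11 = 616.
Solve pairwise, accumulating the modulus:
  Start with x ≡ 3 (mod 7).
  Combine with x ≡ 7 (mod 8): since gcd(7, 8) = 1, we get a unique residue mod 56.
    Write x = 3 + 7·t and substitute into x ≡ 7 (mod 8): 7·t ≡ 7 − 3 = 4 (mod 8).
    The inverse of 7 mod 8 is 7 (since 7·7 = 49 = 6·8 + 1), so t ≡ 7·4 = 28 ≡ 4 (mod 8).
    Then x = 3 + 7·4 = 31, valid modulo lcm(7, 8) = 56: x ≡ 31 (mod 56).
  Combine with x ≡ 0 (mod 11): since gcd(56, 11) = 1, we get a unique residue mod 616.
    Write x = 31 + 56·t and substitute into x ≡ 0 (mod 11): 56·t ≡ 0 − 31 = -31 (mod 11).
    Reduce coefficients mod 11: 1·t ≡ 2 (mod 11).
    So t ≡ 2 (mod 11).
    Then x = 31 + 56·2 = 143, valid modulo lcm(56, 11) = 616: x ≡ 143 (mod 616).
Verify: 143 mod 7 = 3 ✓, 143 mod 8 = 7 ✓, 143 mod 11 = 0 ✓.

x ≡ 143 (mod 616).


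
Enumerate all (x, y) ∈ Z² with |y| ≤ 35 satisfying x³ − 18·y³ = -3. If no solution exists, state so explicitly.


The equation is x³ - 18y³ = -3. For fixed y, x³ = 18·y³ − 3, so a solution requires the RHS to be a perfect cube.
Strategy: iterate y from -35 to 35, compute RHS = 18·y³ − 3, and check whether it is a (positive or negative) perfect cube.
Check small values of y:
  y = 0: RHS = -3 is not a perfect cube.
  y = 1: RHS = 15 is not a perfect cube.
  y = -1: RHS = -21 is not a perfect cube.
  y = 2: RHS = 141 is not a perfect cube.
  y = -2: RHS = -147 is not a perfect cube.
  y = 3: RHS = 483 is not a perfect cube.
  y = -3: RHS = -489 is not a perfect cube.
Continuing the search up to |y| = 35 finds no solutions either.
No (x, y) in the scanned range satisfies the equation.

No integer solutions with |y| ≤ 35.


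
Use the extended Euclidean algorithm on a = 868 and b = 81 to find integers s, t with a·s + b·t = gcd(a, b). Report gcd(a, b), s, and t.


Euclidean algorithm on (868, 81) — divide until remainder is 0:
  868 = 10 · 81 + 58
  81 = 1 · 58 + 23
  58 = 2 · 23 + 12
  23 = 1 · 12 + 11
  12 = 1 · 11 + 1
  11 = 11 · 1 + 0
gcd(868, 81) = 1.
Track Bezout coefficients alongside the remainders: start with r₀ = 868 = a·1 + b·0 (s = 1, t = 0) and r₁ = 81 = a·0 + b·1 (s = 0, t = 1); each new remainder r_{k+1} = r_{k-1} − q_k·r_k inherits s_{k+1} = s_{k-1} − q_k·s_k, t_{k+1} = t_{k-1} − q_k·t_k, so r_k = a·s_k + b·t_k at every step:
  q = 10: r = 58, s = 1 − 10·0 = 1, t = 0 − 10·1 = -10  (check: 868·1 + 81·(-10) = 58)
  q = 1: r = 23, s = 0 − 1·1 = -1, t = 1 − 1·(-10) = 11  (check: 868·(-1) + 81·11 = 23)
  q = 2: r = 12, s = 1 − 2·(-1) = 3, t = -10 − 2·11 = -32  (check: 868·3 + 81·(-32) = 12)
  q = 1: r = 11, s = -1 − 1·3 = -4, t = 11 − 1·(-32) = 43  (check: 868·(-4) + 81·43 = 11)
  q = 1: r = 1, s = 3 − 1·(-4) = 7, t = -32 − 1·43 = -75  (check: 868·7 + 81·(-75) = 1)
The row with r = 1 (the gcd) gives the Bezout coefficients s = 7, t = -75.
Result: 868 · (7) + 81 · (-75) = 1.

gcd(868, 81) = 1; s = 7, t = -75 (check: 868·7 + 81·(-75) = 1).


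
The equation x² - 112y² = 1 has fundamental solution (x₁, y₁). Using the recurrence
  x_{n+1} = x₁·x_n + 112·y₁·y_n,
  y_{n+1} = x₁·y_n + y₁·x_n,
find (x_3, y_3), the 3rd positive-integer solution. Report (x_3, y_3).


Step 1: Find the fundamental solution (x₁, y₁) of x² - 112y² = 1.
  Expand √112 as a continued fraction. a₀ = ⌊√112⌋ = 10; iterate m_{k+1} = d_k·a_k − m_k, d_{k+1} = (112 − m_{k+1}²)/d_k, a_{k+1} = ⌊(a₀ + m_{k+1})/d_{k+1}⌋ (starting m₀ = 0, d₀ = 1), with convergents p_k = a_k·p_{k-1} + p_{k-2}, q_k = a_k·q_{k-1} + q_{k-2} (p₋₁ = 1, q₋₁ = 0):
  k = 0: a₀ = 10; p₀/q₀ = 10/1; p₀² − 112·q₀² = 100 − 112 = -12.
  k = 1: m = 10, d = 12, a = ⌊(10 + 10)/12⌋ = 1; p/q = (1·10 + 1)/(1·1 + 0) = 11/1; p² − 112·q² = 121 − 112 = 9.
  k = 2: m = 2, d = 9, a = ⌊(10 + 2)/9⌋ = 1; p/q = (1·11 + 10)/(1·1 + 1) = 21/2; p² − 112·q² = 441 − 448 = -7.
  k = 3: m = 7, d = 7, a = ⌊(10 + 7)/7⌋ = 2; p/q = (2·21 + 11)/(2·2 + 1) = 53/5; p² − 112·q² = 2809 − 2800 = 9.
  k = 4: m = 7, d = 9, a = ⌊(10 + 7)/9⌋ = 1; p/q = (1·53 + 21)/(1·5 + 2) = 74/7; p² − 112·q² = 5476 − 5488 = -12.
  k = 5: m = 2, d = 12, a = ⌊(10 + 2)/12⌋ = 1; p/q = (1·74 + 53)/(1·7 + 5) = 127/12; p² − 112·q² = 16129 − 16128 = 1.
  The first convergent with p² − 112·q² = 1 gives the fundamental solution (x₁, y₁) = (127, 12).
Step 2: Apply the recurrence (x_{n+1}, y_{n+1}) = (x₁x_n + 112y₁y_n, x₁y_n + y₁x_n) repeatedly.
  From (x_1, y_1) = (127, 12): x_2 = 127·127 + 112·12·12 = 32257; y_2 = 127·12 + 12·127 = 3048.
  From (x_2, y_2) = (32257, 3048): x_3 = 127·32257 + 112·12·3048 = 8193151; y_3 = 127·3048 + 12·32257 = 774180.
Step 3: Verify x_3² - 112·y_3² = 67127723308801 - 67127723308800 = 1 (should be 1). ✓

(x_1, y_1) = (127, 12); (x_3, y_3) = (8193151, 774180).


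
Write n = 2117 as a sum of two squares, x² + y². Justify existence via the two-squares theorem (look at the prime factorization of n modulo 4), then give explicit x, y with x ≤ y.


Step 1: Factor n = 2117 = 29 · 73.
Step 2: Check the mod-4 condition on each prime factor: 29 ≡ 1 (mod 4), exponent 1; 73 ≡ 1 (mod 4), exponent 1.
All primes ≡ 3 (mod 4) appear to even exponent (or don't appear), so by the two-squares theorem n IS expressible as a sum of two squares.
Step 3: Build a representation. Here n = 29 · 73 is a product of primes ≡ 1 (mod 4). Each prime p ≡ 1 (mod 4) is itself a sum of two squares; find a² by testing p − a² for a perfect square:
  29: 29 − 1² = 28, 29 − 2² = 25 = 5² ⇒ 29 = 2² + 5².
  73: 73 − 1² = 72, 73 − 2² = 69, 73 − 3² = 64 = 8² ⇒ 73 = 3² + 8².
  Combine using the Brahmagupta–Fibonacci identity (a² + b²)(c² + d²) = (ac − bd)² + (ad + bc)² = (ac + bd)² + (ad − bc)²:
  29 · 73 = 2117: from (2² + 5²)(3² + 8²), take (2·3 − 5·8, 2·8 + 5·3) = (6 − 40, 16 + 15) = (-34, 31); dropping signs (only squares matter) gives (34, 31); check 34² + 31² = 1156 + 961 = 2117 ✓.
Step 4: Order so x ≤ y and verify: 31² + 34² = 961 + 1156 = 2117 = n. ✓

n = 2117 = 31² + 34² (one valid representation with x ≤ y).


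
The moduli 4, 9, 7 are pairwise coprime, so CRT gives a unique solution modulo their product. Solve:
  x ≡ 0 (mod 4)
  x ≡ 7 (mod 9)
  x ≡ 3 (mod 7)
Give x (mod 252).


Moduli 4, 9, 7 are pairwise coprime; by CRT there is a unique solution modulo M = 4 · 9 · 7 = 252.
Solve pairwise, accumulating the modulus:
  Start with x ≡ 0 (mod 4).
  Combine with x ≡ 7 (mod 9): since gcd(4, 9) = 1, we get a unique residue mod 36.
    Write x = 0 + 4·t and substitute into x ≡ 7 (mod 9): 4·t ≡ 7 − 0 = 7 (mod 9).
    The inverse of 4 mod 9 is 7 (since 4·7 = 28 = 3·9 + 1), so t ≡ 7·7 = 49 ≡ 4 (mod 9).
    Then x = 0 + 4·4 = 16, valid modulo lcm(4, 9) = 36: x ≡ 16 (mod 36).
  Combine with x ≡ 3 (mod 7): since gcd(36, 7) = 1, we get a unique residue mod 252.
    Write x = 16 + 36·t and substitute into x ≡ 3 (mod 7): 36·t ≡ 3 − 16 = -13 (mod 7).
    Reduce coefficients mod 7: 1·t ≡ 1 (mod 7).
    So t ≡ 1 (mod 7).
    Then x = 16 + 36·1 = 52, valid modulo lcm(36, 7) = 252: x ≡ 52 (mod 252).
Verify: 52 mod 4 = 0 ✓, 52 mod 9 = 7 ✓, 52 mod 7 = 3 ✓.

x ≡ 52 (mod 252).


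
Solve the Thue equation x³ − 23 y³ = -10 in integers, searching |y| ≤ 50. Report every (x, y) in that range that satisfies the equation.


The equation is x³ - 23y³ = -10. For fixed y, x³ = 23·y³ − 10, so a solution requires the RHS to be a perfect cube.
Strategy: iterate y from -50 to 50, compute RHS = 23·y³ − 10, and check whether it is a (positive or negative) perfect cube.
Check small values of y:
  y = 0: RHS = -10 is not a perfect cube.
  y = 1: RHS = 13 is not a perfect cube.
  y = -1: RHS = -33 is not a perfect cube.
  y = 2: RHS = 174 is not a perfect cube.
  y = -2: RHS = -194 is not a perfect cube.
  y = 3: RHS = 611 is not a perfect cube.
  y = -3: RHS = -631 is not a perfect cube.
Continuing the search up to |y| = 50 finds no solutions either.
No (x, y) in the scanned range satisfies the equation.

No integer solutions with |y| ≤ 50.


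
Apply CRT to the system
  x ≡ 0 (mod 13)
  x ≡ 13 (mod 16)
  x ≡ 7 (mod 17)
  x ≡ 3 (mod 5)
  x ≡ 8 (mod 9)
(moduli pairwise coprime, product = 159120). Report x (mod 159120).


Product of moduli M = 13 · 16 · 17 · 5 · 9 = 159120.
Merge one congruence at a time:
  Start: x ≡ 0 (mod 13).
  Combine with x ≡ 13 (mod 16); new modulus lcm = 208.
    Write x = 0 + 13·t and substitute into x ≡ 13 (mod 16): 13·t ≡ 13 − 0 = 13 (mod 16).
    The inverse of 13 mod 16 is 5 (since 13·5 = 65 = 4·16 + 1), so t ≡ 5·13 = 65 ≡ 1 (mod 16).
    Then x = 0 + 13·1 = 13, valid modulo lcm(13, 16) = 208: x ≡ 13 (mod 208).
  Combine with x ≡ 7 (mod 17); new modulus lcm = 3536.
    Write x = 13 + 208·t and substitute into x ≡ 7 (mod 17): 208·t ≡ 7 − 13 = -6 (mod 17).
    Reduce coefficients mod 17: 4·t ≡ 11 (mod 17).
    The inverse of 4 mod 17 is 13 (since 4·13 = 52 = 3·17 + 1), so t ≡ 13·11 = 143 ≡ 7 (mod 17).
    Then x = 13 + 208·7 = 1469, valid modulo lcm(208, 17) = 3536: x ≡ 1469 (mod 3536).
  Combine with x ≡ 3 (mod 5); new modulus lcm = 17680.
    Write x = 1469 + 3536·t and substitute into x ≡ 3 (mod 5): 3536·t ≡ 3 − 1469 = -1466 (mod 5).
    Reduce coefficients mod 5: 1·t ≡ 4 (mod 5).
    So t ≡ 4 (mod 5).
    Then x = 1469 + 3536·4 = 15613, valid modulo lcm(3536, 5) = 17680: x ≡ 15613 (mod 17680).
  Combine with x ≡ 8 (mod 9); new modulus lcm = 159120.
    Write x = 15613 + 17680·t and substitute into x ≡ 8 (mod 9): 17680·t ≡ 8 − 15613 = -15605 (mod 9).
    Reduce coefficients mod 9: 4·t ≡ 1 (mod 9).
    The inverse of 4 mod 9 is 7 (since 4·7 = 28 = 3·9 + 1), so t ≡ 7·1 = 7 ≡ 7 (mod 9).
    Then x = 15613 + 17680·7 = 139373, valid modulo lcm(17680, 9) = 159120: x ≡ 139373 (mod 159120).
Verify against each original: 139373 mod 13 = 0, 139373 mod 16 = 13, 139373 mod 17 = 7, 139373 mod 5 = 3, 139373 mod 9 = 8.

x ≡ 139373 (mod 159120).


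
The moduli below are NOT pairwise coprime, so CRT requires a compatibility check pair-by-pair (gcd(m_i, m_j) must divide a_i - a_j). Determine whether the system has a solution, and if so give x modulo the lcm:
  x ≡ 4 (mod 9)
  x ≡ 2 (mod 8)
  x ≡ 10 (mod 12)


Moduli 9, 8, 12 are not pairwise coprime, so CRT works modulo lcm(m_i) when all pairwise compatibility conditions hold.
Pairwise compatibility: gcd(m_i, m_j) must divide a_i - a_j for every pair.
Merge one congruence at a time:
  Start: x ≡ 4 (mod 9).
  Combine with x ≡ 2 (mod 8): gcd(9, 8) = 1; 2 - 4 = -2, which IS divisible by 1, so compatible.
    Write x = 4 + 9·t and substitute into x ≡ 2 (mod 8): 9·t ≡ 2 − 4 = -2 (mod 8).
    Reduce coefficients mod 8: 1·t ≡ 6 (mod 8).
    So t ≡ 6 (mod 8).
    Then x = 4 + 9·6 = 58, valid modulo lcm(9, 8) = 72: x ≡ 58 (mod 72).
  Combine with x ≡ 10 (mod 12): gcd(72, 12) = 12; 10 - 58 = -48, which IS divisible by 12, so compatible.
    Write x = 58 + 72·t and substitute into x ≡ 10 (mod 12): 72·t ≡ 10 − 58 = -48 (mod 12).
    Divide the congruence (and modulus) by g = 12: 6·t ≡ -4 (mod 1).
    Modulo 1 every t works; take t = 0.
    Then x = 58 + 72·0 = 58, valid modulo lcm(72, 12) = 72: x ≡ 58 (mod 72).
Verify: 58 mod 9 = 4, 58 mod 8 = 2, 58 mod 12 = 10.

x ≡ 58 (mod 72).


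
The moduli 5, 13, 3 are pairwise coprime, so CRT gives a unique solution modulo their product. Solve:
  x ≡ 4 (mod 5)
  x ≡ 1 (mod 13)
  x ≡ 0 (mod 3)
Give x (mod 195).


Moduli 5, 13, 3 are pairwise coprime; by CRT there is a unique solution modulo M = 5 · 13 · 3 = 195.
Solve pairwise, accumulating the modulus:
  Start with x ≡ 4 (mod 5).
  Combine with x ≡ 1 (mod 13): since gcd(5, 13) = 1, we get a unique residue mod 65.
    Write x = 4 + 5·t and substitute into x ≡ 1 (mod 13): 5·t ≡ 1 − 4 = -3 (mod 13).
    Reduce coefficients mod 13: 5·t ≡ 10 (mod 13).
    The inverse of 5 mod 13 is 8 (since 5·8 = 40 = 3·13 + 1), so t ≡ 8·10 = 80 ≡ 2 (mod 13).
    Then x = 4 + 5·2 = 14, valid modulo lcm(5, 13) = 65: x ≡ 14 (mod 65).
  Combine with x ≡ 0 (mod 3): since gcd(65, 3) = 1, we get a unique residue mod 195.
    Write x = 14 + 65·t and substitute into x ≡ 0 (mod 3): 65·t ≡ 0 − 14 = -14 (mod 3).
    Reduce coefficients mod 3: 2·t ≡ 1 (mod 3).
    The inverse of 2 mod 3 is 2 (since 2·2 = 4 = 1·3 + 1), so t ≡ 2·1 = 2 ≡ 2 (mod 3).
    Then x = 14 + 65·2 = 144, valid modulo lcm(65, 3) = 195: x ≡ 144 (mod 195).
Verify: 144 mod 5 = 4 ✓, 144 mod 13 = 1 ✓, 144 mod 3 = 0 ✓.

x ≡ 144 (mod 195).


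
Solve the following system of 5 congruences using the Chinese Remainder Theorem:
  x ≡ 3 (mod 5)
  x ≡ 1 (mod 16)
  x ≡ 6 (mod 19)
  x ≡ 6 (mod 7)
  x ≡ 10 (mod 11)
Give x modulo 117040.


Product of moduli M = 5 · 16 · 19 · 7 · 11 = 117040.
Merge one congruence at a time:
  Start: x ≡ 3 (mod 5).
  Combine with x ≡ 1 (mod 16); new modulus lcm = 80.
    Write x = 3 + 5·t and substitute into x ≡ 1 (mod 16): 5·t ≡ 1 − 3 = -2 (mod 16).
    Reduce coefficients mod 16: 5·t ≡ 14 (mod 16).
    The inverse of 5 mod 16 is 13 (since 5·13 = 65 = 4·16 + 1), so t ≡ 13·14 = 182 ≡ 6 (mod 16).
    Then x = 3 + 5·6 = 33, valid modulo lcm(5, 16) = 80: x ≡ 33 (mod 80).
  Combine with x ≡ 6 (mod 19); new modulus lcm = 1520.
    Write x = 33 + 80·t and substitute into x ≡ 6 (mod 19): 80·t ≡ 6 − 33 = -27 (mod 19).
    Reduce coefficients mod 19: 4·t ≡ 11 (mod 19).
    The inverse of 4 mod 19 is 5 (since 4·5 = 20 = 1·19 + 1), so t ≡ 5·11 = 55 ≡ 17 (mod 19).
    Then x = 33 + 80·17 = 1393, valid modulo lcm(80, 19) = 1520: x ≡ 1393 (mod 1520).
  Combine with x ≡ 6 (mod 7); new modulus lcm = 10640.
    Write x = 1393 + 1520·t and substitute into x ≡ 6 (mod 7): 1520·t ≡ 6 − 1393 = -1387 (mod 7).
    Reduce coefficients mod 7: 1·t ≡ 6 (mod 7).
    So t ≡ 6 (mod 7).
    Then x = 1393 + 1520·6 = 10513, valid modulo lcm(1520, 7) = 10640: x ≡ 10513 (mod 10640).
  Combine with x ≡ 10 (mod 11); new modulus lcm = 117040.
    Write x = 10513 + 10640·t and substitute into x ≡ 10 (mod 11): 10640·t ≡ 10 − 10513 = -10503 (mod 11).
    Reduce coefficients mod 11: 3·t ≡ 2 (mod 11).
    The inverse of 3 mod 11 is 4 (since 3·4 = 12 = 1·11 + 1), so t ≡ 4·2 = 8 ≡ 8 (mod 11).
    Then x = 10513 + 10640·8 = 95633, valid modulo lcm(10640, 11) = 117040: x ≡ 95633 (mod 117040).
Verify against each original: 95633 mod 5 = 3, 95633 mod 16 = 1, 95633 mod 19 = 6, 95633 mod 7 = 6, 95633 mod 11 = 10.

x ≡ 95633 (mod 117040).


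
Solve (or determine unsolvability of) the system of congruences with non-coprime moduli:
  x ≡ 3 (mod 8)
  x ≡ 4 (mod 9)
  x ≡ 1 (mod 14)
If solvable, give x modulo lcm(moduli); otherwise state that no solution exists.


Moduli 8, 9, 14 are not pairwise coprime, so CRT works modulo lcm(m_i) when all pairwise compatibility conditions hold.
Pairwise compatibility: gcd(m_i, m_j) must divide a_i - a_j for every pair.
Merge one congruence at a time:
  Start: x ≡ 3 (mod 8).
  Combine with x ≡ 4 (mod 9): gcd(8, 9) = 1; 4 - 3 = 1, which IS divisible by 1, so compatible.
    Write x = 3 + 8·t and substitute into x ≡ 4 (mod 9): 8·t ≡ 4 − 3 = 1 (mod 9).
    The inverse of 8 mod 9 is 8 (since 8·8 = 64 = 7·9 + 1), so t ≡ 8·1 = 8 ≡ 8 (mod 9).
    Then x = 3 + 8·8 = 67, valid modulo lcm(8, 9) = 72: x ≡ 67 (mod 72).
  Combine with x ≡ 1 (mod 14): gcd(72, 14) = 2; 1 - 67 = -66, which IS divisible by 2, so compatible.
    Write x = 67 + 72·t and substitute into x ≡ 1 (mod 14): 72·t ≡ 1 − 67 = -66 (mod 14).
    Divide the congruence (and modulus) by g = 2: 36·t ≡ -33 (mod 7).
    Reduce coefficients mod 7: 1·t ≡ 2 (mod 7).
    So t ≡ 2 (mod 7).
    Then x = 67 + 72·2 = 211, valid modulo lcm(72, 14) = 504: x ≡ 211 (mod 504).
Verify: 211 mod 8 = 3, 211 mod 9 = 4, 211 mod 14 = 1.

x ≡ 211 (mod 504).


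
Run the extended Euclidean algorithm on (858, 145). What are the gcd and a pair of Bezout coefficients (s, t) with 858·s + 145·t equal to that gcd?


Euclidean algorithm on (858, 145) — divide until remainder is 0:
  858 = 5 · 145 + 133
  145 = 1 · 133 + 12
  133 = 11 · 12 + 1
  12 = 12 · 1 + 0
gcd(858, 145) = 1.
Track Bezout coefficients alongside the remainders: start with r₀ = 858 = a·1 + b·0 (s = 1, t = 0) and r₁ = 145 = a·0 + b·1 (s = 0, t = 1); each new remainder r_{k+1} = r_{k-1} − q_k·r_k inherits s_{k+1} = s_{k-1} − q_k·s_k, t_{k+1} = t_{k-1} − q_k·t_k, so r_k = a·s_k + b·t_k at every step:
  q = 5: r = 133, s = 1 − 5·0 = 1, t = 0 − 5·1 = -5  (check: 858·1 + 145·(-5) = 133)
  q = 1: r = 12, s = 0 − 1·1 = -1, t = 1 − 1·(-5) = 6  (check: 858·(-1) + 145·6 = 12)
  q = 11: r = 1, s = 1 − 11·(-1) = 12, t = -5 − 11·6 = -71  (check: 858·12 + 145·(-71) = 1)
The row with r = 1 (the gcd) gives the Bezout coefficients s = 12, t = -71.
Result: 858 · (12) + 145 · (-71) = 1.

gcd(858, 145) = 1; s = 12, t = -71 (check: 858·12 + 145·(-71) = 1).


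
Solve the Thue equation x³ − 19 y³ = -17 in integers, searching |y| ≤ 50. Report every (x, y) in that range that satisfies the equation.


The equation is x³ - 19y³ = -17. For fixed y, x³ = 19·y³ − 17, so a solution requires the RHS to be a perfect cube.
Strategy: iterate y from -50 to 50, compute RHS = 19·y³ − 17, and check whether it is a (positive or negative) perfect cube.
Check small values of y:
  y = 0: RHS = -17 is not a perfect cube.
  y = 1: RHS = 2 is not a perfect cube.
  y = -1: RHS = -36 is not a perfect cube.
  y = 2: RHS = 135 is not a perfect cube.
  y = -2: RHS = -169 is not a perfect cube.
  y = 3: RHS = 496 is not a perfect cube.
  y = -3: RHS = -530 is not a perfect cube.
Continuing the search up to |y| = 50 finds no solutions either.
No (x, y) in the scanned range satisfies the equation.

No integer solutions with |y| ≤ 50.


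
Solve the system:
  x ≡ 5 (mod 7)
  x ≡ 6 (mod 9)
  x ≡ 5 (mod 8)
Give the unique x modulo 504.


Moduli 7, 9, 8 are pairwise coprime; by CRT there is a unique solution modulo M = 7 · 9 · 8 = 504.
Solve pairwise, accumulating the modulus:
  Start with x ≡ 5 (mod 7).
  Combine with x ≡ 6 (mod 9): since gcd(7, 9) = 1, we get a unique residue mod 63.
    Write x = 5 + 7·t and substitute into x ≡ 6 (mod 9): 7·t ≡ 6 − 5 = 1 (mod 9).
    The inverse of 7 mod 9 is 4 (since 7·4 = 28 = 3·9 + 1), so t ≡ 4·1 = 4 ≡ 4 (mod 9).
    Then x = 5 + 7·4 = 33, valid modulo lcm(7, 9) = 63: x ≡ 33 (mod 63).
  Combine with x ≡ 5 (mod 8): since gcd(63, 8) = 1, we get a unique residue mod 504.
    Write x = 33 + 63·t and substitute into x ≡ 5 (mod 8): 63·t ≡ 5 − 33 = -28 (mod 8).
    Reduce coefficients mod 8: 7·t ≡ 4 (mod 8).
    The inverse of 7 mod 8 is 7 (since 7·7 = 49 = 6·8 + 1), so t ≡ 7·4 = 28 ≡ 4 (mod 8).
    Then x = 33 + 63·4 = 285, valid modulo lcm(63, 8) = 504: x ≡ 285 (mod 504).
Verify: 285 mod 7 = 5 ✓, 285 mod 9 = 6 ✓, 285 mod 8 = 5 ✓.

x ≡ 285 (mod 504).
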